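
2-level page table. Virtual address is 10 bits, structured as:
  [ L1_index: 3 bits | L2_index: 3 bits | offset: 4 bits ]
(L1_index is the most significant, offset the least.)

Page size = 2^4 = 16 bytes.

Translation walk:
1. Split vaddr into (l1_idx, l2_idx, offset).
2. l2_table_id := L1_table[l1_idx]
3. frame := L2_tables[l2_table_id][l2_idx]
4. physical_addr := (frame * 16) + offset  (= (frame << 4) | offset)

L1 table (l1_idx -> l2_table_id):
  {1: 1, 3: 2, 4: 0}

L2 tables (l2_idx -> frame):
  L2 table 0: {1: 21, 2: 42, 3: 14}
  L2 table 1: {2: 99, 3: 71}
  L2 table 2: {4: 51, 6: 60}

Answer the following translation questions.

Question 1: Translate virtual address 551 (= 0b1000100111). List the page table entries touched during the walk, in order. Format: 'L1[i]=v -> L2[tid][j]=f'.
vaddr = 551 = 0b1000100111
Split: l1_idx=4, l2_idx=2, offset=7

Answer: L1[4]=0 -> L2[0][2]=42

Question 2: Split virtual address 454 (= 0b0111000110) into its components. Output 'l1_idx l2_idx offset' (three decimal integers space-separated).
Answer: 3 4 6

Derivation:
vaddr = 454 = 0b0111000110
  top 3 bits -> l1_idx = 3
  next 3 bits -> l2_idx = 4
  bottom 4 bits -> offset = 6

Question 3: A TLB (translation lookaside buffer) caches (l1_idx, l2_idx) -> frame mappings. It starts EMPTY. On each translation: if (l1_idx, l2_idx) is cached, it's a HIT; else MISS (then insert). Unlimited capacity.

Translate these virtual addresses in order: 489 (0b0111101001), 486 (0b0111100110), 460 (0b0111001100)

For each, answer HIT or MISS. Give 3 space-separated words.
vaddr=489: (3,6) not in TLB -> MISS, insert
vaddr=486: (3,6) in TLB -> HIT
vaddr=460: (3,4) not in TLB -> MISS, insert

Answer: MISS HIT MISS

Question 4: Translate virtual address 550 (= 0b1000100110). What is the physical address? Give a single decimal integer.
Answer: 678

Derivation:
vaddr = 550 = 0b1000100110
Split: l1_idx=4, l2_idx=2, offset=6
L1[4] = 0
L2[0][2] = 42
paddr = 42 * 16 + 6 = 678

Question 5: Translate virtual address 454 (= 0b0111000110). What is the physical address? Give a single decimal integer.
vaddr = 454 = 0b0111000110
Split: l1_idx=3, l2_idx=4, offset=6
L1[3] = 2
L2[2][4] = 51
paddr = 51 * 16 + 6 = 822

Answer: 822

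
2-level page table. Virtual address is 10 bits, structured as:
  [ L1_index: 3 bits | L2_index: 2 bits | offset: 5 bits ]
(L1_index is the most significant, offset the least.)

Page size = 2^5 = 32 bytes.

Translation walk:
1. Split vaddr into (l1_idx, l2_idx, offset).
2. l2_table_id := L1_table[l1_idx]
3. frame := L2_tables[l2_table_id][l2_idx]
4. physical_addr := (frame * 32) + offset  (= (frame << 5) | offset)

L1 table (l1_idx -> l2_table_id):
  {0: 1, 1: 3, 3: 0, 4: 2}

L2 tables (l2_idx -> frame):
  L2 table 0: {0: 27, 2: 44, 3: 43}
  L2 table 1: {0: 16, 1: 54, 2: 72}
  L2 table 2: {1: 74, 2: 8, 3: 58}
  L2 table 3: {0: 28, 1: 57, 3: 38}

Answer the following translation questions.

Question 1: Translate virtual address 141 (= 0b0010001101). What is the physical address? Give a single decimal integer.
vaddr = 141 = 0b0010001101
Split: l1_idx=1, l2_idx=0, offset=13
L1[1] = 3
L2[3][0] = 28
paddr = 28 * 32 + 13 = 909

Answer: 909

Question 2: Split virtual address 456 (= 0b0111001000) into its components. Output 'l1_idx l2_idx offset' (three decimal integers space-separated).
vaddr = 456 = 0b0111001000
  top 3 bits -> l1_idx = 3
  next 2 bits -> l2_idx = 2
  bottom 5 bits -> offset = 8

Answer: 3 2 8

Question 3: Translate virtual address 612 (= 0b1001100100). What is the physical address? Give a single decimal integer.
vaddr = 612 = 0b1001100100
Split: l1_idx=4, l2_idx=3, offset=4
L1[4] = 2
L2[2][3] = 58
paddr = 58 * 32 + 4 = 1860

Answer: 1860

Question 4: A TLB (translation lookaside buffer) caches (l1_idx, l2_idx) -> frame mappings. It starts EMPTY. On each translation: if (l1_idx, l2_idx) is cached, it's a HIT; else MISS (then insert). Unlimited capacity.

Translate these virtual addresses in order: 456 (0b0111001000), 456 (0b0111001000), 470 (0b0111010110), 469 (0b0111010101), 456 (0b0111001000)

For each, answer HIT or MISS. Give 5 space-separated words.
Answer: MISS HIT HIT HIT HIT

Derivation:
vaddr=456: (3,2) not in TLB -> MISS, insert
vaddr=456: (3,2) in TLB -> HIT
vaddr=470: (3,2) in TLB -> HIT
vaddr=469: (3,2) in TLB -> HIT
vaddr=456: (3,2) in TLB -> HIT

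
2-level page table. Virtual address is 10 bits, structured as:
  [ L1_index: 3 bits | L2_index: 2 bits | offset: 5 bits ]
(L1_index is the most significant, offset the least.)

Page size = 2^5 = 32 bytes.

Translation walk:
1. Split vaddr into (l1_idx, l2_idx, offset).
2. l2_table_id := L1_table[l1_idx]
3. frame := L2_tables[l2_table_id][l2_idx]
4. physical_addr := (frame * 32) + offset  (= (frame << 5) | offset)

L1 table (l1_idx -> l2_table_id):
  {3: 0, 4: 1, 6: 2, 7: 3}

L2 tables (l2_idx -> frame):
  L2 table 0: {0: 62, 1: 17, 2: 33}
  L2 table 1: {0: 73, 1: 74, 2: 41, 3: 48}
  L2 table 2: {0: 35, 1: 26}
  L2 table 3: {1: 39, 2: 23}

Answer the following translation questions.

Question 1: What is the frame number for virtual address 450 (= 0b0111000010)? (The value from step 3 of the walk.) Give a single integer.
Answer: 33

Derivation:
vaddr = 450: l1_idx=3, l2_idx=2
L1[3] = 0; L2[0][2] = 33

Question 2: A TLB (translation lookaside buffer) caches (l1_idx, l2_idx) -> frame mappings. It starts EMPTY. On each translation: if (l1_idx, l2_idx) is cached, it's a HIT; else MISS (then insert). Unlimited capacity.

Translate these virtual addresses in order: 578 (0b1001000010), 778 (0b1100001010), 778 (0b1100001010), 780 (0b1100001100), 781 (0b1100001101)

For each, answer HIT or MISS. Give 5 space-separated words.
vaddr=578: (4,2) not in TLB -> MISS, insert
vaddr=778: (6,0) not in TLB -> MISS, insert
vaddr=778: (6,0) in TLB -> HIT
vaddr=780: (6,0) in TLB -> HIT
vaddr=781: (6,0) in TLB -> HIT

Answer: MISS MISS HIT HIT HIT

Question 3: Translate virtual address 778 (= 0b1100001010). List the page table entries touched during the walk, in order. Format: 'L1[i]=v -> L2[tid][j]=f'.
Answer: L1[6]=2 -> L2[2][0]=35

Derivation:
vaddr = 778 = 0b1100001010
Split: l1_idx=6, l2_idx=0, offset=10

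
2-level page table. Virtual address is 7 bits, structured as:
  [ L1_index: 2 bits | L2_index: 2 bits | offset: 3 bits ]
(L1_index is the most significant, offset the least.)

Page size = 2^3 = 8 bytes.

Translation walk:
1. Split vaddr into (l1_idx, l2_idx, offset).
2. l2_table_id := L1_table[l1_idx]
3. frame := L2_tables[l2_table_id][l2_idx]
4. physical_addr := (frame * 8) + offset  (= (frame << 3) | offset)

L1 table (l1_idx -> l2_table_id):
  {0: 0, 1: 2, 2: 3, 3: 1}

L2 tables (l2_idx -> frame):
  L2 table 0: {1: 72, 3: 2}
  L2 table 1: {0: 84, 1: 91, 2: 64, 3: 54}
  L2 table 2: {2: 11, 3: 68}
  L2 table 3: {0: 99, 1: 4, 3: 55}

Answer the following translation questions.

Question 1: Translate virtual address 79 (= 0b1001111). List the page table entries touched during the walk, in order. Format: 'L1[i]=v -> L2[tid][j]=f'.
vaddr = 79 = 0b1001111
Split: l1_idx=2, l2_idx=1, offset=7

Answer: L1[2]=3 -> L2[3][1]=4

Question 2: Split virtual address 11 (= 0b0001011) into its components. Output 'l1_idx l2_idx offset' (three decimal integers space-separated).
vaddr = 11 = 0b0001011
  top 2 bits -> l1_idx = 0
  next 2 bits -> l2_idx = 1
  bottom 3 bits -> offset = 3

Answer: 0 1 3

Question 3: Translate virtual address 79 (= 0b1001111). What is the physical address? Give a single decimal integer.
Answer: 39

Derivation:
vaddr = 79 = 0b1001111
Split: l1_idx=2, l2_idx=1, offset=7
L1[2] = 3
L2[3][1] = 4
paddr = 4 * 8 + 7 = 39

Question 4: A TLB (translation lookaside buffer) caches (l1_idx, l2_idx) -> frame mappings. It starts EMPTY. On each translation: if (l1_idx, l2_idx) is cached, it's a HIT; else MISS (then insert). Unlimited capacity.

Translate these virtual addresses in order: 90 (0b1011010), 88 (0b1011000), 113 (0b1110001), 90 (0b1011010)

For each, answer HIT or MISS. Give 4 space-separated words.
Answer: MISS HIT MISS HIT

Derivation:
vaddr=90: (2,3) not in TLB -> MISS, insert
vaddr=88: (2,3) in TLB -> HIT
vaddr=113: (3,2) not in TLB -> MISS, insert
vaddr=90: (2,3) in TLB -> HIT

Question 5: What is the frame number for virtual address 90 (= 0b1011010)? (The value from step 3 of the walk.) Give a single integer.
vaddr = 90: l1_idx=2, l2_idx=3
L1[2] = 3; L2[3][3] = 55

Answer: 55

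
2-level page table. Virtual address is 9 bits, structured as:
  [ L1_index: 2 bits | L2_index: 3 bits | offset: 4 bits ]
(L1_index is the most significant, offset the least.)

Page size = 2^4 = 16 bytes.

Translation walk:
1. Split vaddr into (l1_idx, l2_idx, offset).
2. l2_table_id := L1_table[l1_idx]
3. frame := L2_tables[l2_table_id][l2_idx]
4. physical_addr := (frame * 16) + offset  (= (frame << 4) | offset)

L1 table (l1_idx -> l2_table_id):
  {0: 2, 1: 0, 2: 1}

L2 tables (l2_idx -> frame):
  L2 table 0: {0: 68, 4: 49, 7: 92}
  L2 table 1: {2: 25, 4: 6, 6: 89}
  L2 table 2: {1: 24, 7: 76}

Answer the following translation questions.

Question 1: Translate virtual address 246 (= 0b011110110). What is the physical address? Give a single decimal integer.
vaddr = 246 = 0b011110110
Split: l1_idx=1, l2_idx=7, offset=6
L1[1] = 0
L2[0][7] = 92
paddr = 92 * 16 + 6 = 1478

Answer: 1478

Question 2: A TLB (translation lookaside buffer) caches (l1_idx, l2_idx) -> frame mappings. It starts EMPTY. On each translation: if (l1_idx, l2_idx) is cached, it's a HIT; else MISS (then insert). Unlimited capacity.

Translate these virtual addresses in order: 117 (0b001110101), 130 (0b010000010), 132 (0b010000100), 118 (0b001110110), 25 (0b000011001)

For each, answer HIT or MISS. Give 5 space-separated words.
Answer: MISS MISS HIT HIT MISS

Derivation:
vaddr=117: (0,7) not in TLB -> MISS, insert
vaddr=130: (1,0) not in TLB -> MISS, insert
vaddr=132: (1,0) in TLB -> HIT
vaddr=118: (0,7) in TLB -> HIT
vaddr=25: (0,1) not in TLB -> MISS, insert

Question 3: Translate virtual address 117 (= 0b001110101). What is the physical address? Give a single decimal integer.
Answer: 1221

Derivation:
vaddr = 117 = 0b001110101
Split: l1_idx=0, l2_idx=7, offset=5
L1[0] = 2
L2[2][7] = 76
paddr = 76 * 16 + 5 = 1221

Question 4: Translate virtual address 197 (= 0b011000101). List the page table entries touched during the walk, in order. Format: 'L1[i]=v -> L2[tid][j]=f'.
vaddr = 197 = 0b011000101
Split: l1_idx=1, l2_idx=4, offset=5

Answer: L1[1]=0 -> L2[0][4]=49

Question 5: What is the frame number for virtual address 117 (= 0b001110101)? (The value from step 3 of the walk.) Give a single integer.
Answer: 76

Derivation:
vaddr = 117: l1_idx=0, l2_idx=7
L1[0] = 2; L2[2][7] = 76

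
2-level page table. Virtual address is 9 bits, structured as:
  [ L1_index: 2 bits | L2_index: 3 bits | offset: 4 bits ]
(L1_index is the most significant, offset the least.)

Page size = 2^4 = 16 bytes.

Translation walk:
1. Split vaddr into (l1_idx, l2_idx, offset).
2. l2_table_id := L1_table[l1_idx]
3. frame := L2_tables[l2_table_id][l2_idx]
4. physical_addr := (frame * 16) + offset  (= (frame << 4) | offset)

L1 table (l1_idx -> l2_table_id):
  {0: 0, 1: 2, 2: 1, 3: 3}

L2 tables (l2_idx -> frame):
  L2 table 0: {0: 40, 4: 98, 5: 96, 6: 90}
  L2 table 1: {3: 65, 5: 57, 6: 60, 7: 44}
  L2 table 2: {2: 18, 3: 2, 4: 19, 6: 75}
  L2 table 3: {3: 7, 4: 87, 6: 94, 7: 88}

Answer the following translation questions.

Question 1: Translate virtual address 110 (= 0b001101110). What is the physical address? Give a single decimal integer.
vaddr = 110 = 0b001101110
Split: l1_idx=0, l2_idx=6, offset=14
L1[0] = 0
L2[0][6] = 90
paddr = 90 * 16 + 14 = 1454

Answer: 1454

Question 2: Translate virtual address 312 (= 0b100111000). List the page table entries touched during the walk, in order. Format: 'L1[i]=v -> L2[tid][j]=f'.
vaddr = 312 = 0b100111000
Split: l1_idx=2, l2_idx=3, offset=8

Answer: L1[2]=1 -> L2[1][3]=65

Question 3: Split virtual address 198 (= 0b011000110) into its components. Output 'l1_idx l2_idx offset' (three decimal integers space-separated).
Answer: 1 4 6

Derivation:
vaddr = 198 = 0b011000110
  top 2 bits -> l1_idx = 1
  next 3 bits -> l2_idx = 4
  bottom 4 bits -> offset = 6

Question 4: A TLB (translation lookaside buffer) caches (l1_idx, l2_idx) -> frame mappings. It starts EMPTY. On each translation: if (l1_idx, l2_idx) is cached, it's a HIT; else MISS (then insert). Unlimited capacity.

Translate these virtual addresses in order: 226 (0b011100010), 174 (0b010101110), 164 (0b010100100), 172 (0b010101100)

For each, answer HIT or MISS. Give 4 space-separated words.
vaddr=226: (1,6) not in TLB -> MISS, insert
vaddr=174: (1,2) not in TLB -> MISS, insert
vaddr=164: (1,2) in TLB -> HIT
vaddr=172: (1,2) in TLB -> HIT

Answer: MISS MISS HIT HIT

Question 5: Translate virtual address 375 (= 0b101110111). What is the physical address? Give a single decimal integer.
Answer: 711

Derivation:
vaddr = 375 = 0b101110111
Split: l1_idx=2, l2_idx=7, offset=7
L1[2] = 1
L2[1][7] = 44
paddr = 44 * 16 + 7 = 711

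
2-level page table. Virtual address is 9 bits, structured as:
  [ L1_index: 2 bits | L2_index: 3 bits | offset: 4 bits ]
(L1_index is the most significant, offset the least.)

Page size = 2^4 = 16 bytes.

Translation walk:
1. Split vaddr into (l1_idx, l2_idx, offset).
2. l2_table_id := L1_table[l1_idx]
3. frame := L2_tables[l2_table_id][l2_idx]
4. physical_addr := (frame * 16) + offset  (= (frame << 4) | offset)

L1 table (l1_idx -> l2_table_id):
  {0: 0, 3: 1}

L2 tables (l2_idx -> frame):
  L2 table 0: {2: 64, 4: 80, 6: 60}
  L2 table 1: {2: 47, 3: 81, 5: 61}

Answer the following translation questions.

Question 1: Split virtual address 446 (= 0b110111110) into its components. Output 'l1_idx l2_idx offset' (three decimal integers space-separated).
vaddr = 446 = 0b110111110
  top 2 bits -> l1_idx = 3
  next 3 bits -> l2_idx = 3
  bottom 4 bits -> offset = 14

Answer: 3 3 14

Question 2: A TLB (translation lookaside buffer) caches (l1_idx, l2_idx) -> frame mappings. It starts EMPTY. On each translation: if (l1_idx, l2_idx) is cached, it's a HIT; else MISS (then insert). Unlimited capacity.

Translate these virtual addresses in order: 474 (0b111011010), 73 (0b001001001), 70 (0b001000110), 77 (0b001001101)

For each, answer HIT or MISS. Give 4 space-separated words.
vaddr=474: (3,5) not in TLB -> MISS, insert
vaddr=73: (0,4) not in TLB -> MISS, insert
vaddr=70: (0,4) in TLB -> HIT
vaddr=77: (0,4) in TLB -> HIT

Answer: MISS MISS HIT HIT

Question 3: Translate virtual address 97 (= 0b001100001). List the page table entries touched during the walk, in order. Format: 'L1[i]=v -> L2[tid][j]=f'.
vaddr = 97 = 0b001100001
Split: l1_idx=0, l2_idx=6, offset=1

Answer: L1[0]=0 -> L2[0][6]=60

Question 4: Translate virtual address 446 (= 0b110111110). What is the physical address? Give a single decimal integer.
Answer: 1310

Derivation:
vaddr = 446 = 0b110111110
Split: l1_idx=3, l2_idx=3, offset=14
L1[3] = 1
L2[1][3] = 81
paddr = 81 * 16 + 14 = 1310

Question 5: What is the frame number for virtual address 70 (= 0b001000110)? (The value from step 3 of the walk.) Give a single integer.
vaddr = 70: l1_idx=0, l2_idx=4
L1[0] = 0; L2[0][4] = 80

Answer: 80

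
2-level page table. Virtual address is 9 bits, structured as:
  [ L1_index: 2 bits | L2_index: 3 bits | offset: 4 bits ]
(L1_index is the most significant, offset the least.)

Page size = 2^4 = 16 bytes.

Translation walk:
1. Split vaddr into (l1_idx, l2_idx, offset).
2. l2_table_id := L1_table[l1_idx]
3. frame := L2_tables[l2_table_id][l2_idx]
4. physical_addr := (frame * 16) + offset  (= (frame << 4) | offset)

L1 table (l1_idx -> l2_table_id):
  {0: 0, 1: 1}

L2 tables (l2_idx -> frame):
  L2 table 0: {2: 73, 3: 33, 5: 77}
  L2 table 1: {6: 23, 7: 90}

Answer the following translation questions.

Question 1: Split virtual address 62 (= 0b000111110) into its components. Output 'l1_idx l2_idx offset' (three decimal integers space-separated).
vaddr = 62 = 0b000111110
  top 2 bits -> l1_idx = 0
  next 3 bits -> l2_idx = 3
  bottom 4 bits -> offset = 14

Answer: 0 3 14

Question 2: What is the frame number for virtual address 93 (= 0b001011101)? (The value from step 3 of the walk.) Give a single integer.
vaddr = 93: l1_idx=0, l2_idx=5
L1[0] = 0; L2[0][5] = 77

Answer: 77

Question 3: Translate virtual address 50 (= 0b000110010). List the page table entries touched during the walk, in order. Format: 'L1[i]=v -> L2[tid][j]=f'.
Answer: L1[0]=0 -> L2[0][3]=33

Derivation:
vaddr = 50 = 0b000110010
Split: l1_idx=0, l2_idx=3, offset=2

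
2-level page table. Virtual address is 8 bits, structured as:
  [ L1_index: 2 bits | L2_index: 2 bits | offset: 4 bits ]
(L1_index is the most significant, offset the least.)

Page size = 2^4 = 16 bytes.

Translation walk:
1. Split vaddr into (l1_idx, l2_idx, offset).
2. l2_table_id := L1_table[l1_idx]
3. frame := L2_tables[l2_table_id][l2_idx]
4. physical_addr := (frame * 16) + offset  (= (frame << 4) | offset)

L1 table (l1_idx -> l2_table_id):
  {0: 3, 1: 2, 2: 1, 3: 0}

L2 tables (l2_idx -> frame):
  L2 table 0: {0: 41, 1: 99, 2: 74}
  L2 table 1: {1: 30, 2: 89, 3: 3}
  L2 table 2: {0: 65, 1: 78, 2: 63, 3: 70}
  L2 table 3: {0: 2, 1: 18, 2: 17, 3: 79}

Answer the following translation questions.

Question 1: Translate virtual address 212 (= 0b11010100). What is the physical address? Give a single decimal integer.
vaddr = 212 = 0b11010100
Split: l1_idx=3, l2_idx=1, offset=4
L1[3] = 0
L2[0][1] = 99
paddr = 99 * 16 + 4 = 1588

Answer: 1588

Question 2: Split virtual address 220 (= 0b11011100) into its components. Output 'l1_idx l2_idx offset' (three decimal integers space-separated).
vaddr = 220 = 0b11011100
  top 2 bits -> l1_idx = 3
  next 2 bits -> l2_idx = 1
  bottom 4 bits -> offset = 12

Answer: 3 1 12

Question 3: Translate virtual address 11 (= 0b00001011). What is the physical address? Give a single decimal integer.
vaddr = 11 = 0b00001011
Split: l1_idx=0, l2_idx=0, offset=11
L1[0] = 3
L2[3][0] = 2
paddr = 2 * 16 + 11 = 43

Answer: 43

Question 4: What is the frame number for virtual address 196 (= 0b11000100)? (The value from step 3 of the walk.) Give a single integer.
Answer: 41

Derivation:
vaddr = 196: l1_idx=3, l2_idx=0
L1[3] = 0; L2[0][0] = 41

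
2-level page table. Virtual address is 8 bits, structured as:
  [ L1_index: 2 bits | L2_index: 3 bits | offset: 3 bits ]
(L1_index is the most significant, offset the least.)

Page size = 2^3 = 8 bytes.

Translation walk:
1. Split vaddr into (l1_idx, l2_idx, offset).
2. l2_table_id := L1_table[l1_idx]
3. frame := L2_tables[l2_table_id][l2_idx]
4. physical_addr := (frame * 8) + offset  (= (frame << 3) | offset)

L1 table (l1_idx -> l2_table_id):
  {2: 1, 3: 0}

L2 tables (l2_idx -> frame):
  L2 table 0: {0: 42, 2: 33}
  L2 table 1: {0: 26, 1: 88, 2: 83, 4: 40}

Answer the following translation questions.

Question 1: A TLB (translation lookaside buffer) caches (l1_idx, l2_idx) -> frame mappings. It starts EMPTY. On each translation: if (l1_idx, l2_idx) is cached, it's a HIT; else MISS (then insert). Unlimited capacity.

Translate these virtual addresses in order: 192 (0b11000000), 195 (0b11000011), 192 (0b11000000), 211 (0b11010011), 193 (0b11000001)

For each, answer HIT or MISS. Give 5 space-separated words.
vaddr=192: (3,0) not in TLB -> MISS, insert
vaddr=195: (3,0) in TLB -> HIT
vaddr=192: (3,0) in TLB -> HIT
vaddr=211: (3,2) not in TLB -> MISS, insert
vaddr=193: (3,0) in TLB -> HIT

Answer: MISS HIT HIT MISS HIT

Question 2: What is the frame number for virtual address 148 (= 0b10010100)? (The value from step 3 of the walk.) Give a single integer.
vaddr = 148: l1_idx=2, l2_idx=2
L1[2] = 1; L2[1][2] = 83

Answer: 83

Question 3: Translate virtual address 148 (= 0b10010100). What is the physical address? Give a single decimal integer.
vaddr = 148 = 0b10010100
Split: l1_idx=2, l2_idx=2, offset=4
L1[2] = 1
L2[1][2] = 83
paddr = 83 * 8 + 4 = 668

Answer: 668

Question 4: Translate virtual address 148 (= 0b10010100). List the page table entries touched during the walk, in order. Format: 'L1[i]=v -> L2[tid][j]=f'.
Answer: L1[2]=1 -> L2[1][2]=83

Derivation:
vaddr = 148 = 0b10010100
Split: l1_idx=2, l2_idx=2, offset=4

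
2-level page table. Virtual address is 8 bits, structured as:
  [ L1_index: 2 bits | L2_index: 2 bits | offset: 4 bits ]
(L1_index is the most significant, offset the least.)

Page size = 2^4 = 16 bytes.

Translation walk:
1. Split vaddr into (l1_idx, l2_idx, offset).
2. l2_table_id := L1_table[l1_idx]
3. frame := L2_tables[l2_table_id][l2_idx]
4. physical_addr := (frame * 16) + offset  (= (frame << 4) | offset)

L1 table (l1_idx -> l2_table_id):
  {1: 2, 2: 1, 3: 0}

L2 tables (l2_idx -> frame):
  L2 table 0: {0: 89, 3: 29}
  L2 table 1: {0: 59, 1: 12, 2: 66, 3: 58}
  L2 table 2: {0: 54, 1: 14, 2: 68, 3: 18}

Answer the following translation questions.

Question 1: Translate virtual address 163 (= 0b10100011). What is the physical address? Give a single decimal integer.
vaddr = 163 = 0b10100011
Split: l1_idx=2, l2_idx=2, offset=3
L1[2] = 1
L2[1][2] = 66
paddr = 66 * 16 + 3 = 1059

Answer: 1059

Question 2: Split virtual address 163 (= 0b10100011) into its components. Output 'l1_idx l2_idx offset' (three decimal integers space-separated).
vaddr = 163 = 0b10100011
  top 2 bits -> l1_idx = 2
  next 2 bits -> l2_idx = 2
  bottom 4 bits -> offset = 3

Answer: 2 2 3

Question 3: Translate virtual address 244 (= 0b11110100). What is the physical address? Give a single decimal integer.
vaddr = 244 = 0b11110100
Split: l1_idx=3, l2_idx=3, offset=4
L1[3] = 0
L2[0][3] = 29
paddr = 29 * 16 + 4 = 468

Answer: 468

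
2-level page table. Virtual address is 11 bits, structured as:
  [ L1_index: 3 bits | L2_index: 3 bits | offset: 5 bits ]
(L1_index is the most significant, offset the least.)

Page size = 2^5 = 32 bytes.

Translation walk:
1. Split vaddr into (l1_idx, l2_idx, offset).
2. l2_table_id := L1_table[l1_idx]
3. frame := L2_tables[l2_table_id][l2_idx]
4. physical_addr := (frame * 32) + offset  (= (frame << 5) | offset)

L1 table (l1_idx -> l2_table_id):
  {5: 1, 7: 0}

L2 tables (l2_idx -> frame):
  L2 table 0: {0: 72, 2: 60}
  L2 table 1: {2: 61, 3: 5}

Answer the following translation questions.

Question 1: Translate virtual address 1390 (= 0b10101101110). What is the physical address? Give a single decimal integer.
vaddr = 1390 = 0b10101101110
Split: l1_idx=5, l2_idx=3, offset=14
L1[5] = 1
L2[1][3] = 5
paddr = 5 * 32 + 14 = 174

Answer: 174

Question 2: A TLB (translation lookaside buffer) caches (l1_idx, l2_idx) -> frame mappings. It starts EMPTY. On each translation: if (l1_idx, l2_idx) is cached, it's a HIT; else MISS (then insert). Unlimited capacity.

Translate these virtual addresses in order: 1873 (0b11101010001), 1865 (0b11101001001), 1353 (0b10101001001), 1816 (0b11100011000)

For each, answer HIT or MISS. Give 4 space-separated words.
vaddr=1873: (7,2) not in TLB -> MISS, insert
vaddr=1865: (7,2) in TLB -> HIT
vaddr=1353: (5,2) not in TLB -> MISS, insert
vaddr=1816: (7,0) not in TLB -> MISS, insert

Answer: MISS HIT MISS MISS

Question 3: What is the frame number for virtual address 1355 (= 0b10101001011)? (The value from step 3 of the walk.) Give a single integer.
vaddr = 1355: l1_idx=5, l2_idx=2
L1[5] = 1; L2[1][2] = 61

Answer: 61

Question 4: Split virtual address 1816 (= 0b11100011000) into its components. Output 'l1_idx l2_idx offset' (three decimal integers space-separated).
vaddr = 1816 = 0b11100011000
  top 3 bits -> l1_idx = 7
  next 3 bits -> l2_idx = 0
  bottom 5 bits -> offset = 24

Answer: 7 0 24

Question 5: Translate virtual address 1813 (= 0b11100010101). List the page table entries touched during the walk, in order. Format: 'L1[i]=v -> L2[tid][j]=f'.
Answer: L1[7]=0 -> L2[0][0]=72

Derivation:
vaddr = 1813 = 0b11100010101
Split: l1_idx=7, l2_idx=0, offset=21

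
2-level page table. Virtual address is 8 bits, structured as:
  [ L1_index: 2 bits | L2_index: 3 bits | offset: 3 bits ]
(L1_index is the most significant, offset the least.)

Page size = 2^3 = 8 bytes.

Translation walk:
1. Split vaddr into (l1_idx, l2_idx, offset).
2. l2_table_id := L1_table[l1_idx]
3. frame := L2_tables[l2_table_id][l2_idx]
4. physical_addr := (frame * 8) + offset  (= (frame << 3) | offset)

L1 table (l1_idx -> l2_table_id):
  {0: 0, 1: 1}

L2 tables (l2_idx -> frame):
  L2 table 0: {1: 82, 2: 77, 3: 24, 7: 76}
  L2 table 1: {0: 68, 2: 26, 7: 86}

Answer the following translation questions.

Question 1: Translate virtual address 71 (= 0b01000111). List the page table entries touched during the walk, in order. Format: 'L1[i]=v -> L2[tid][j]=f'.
vaddr = 71 = 0b01000111
Split: l1_idx=1, l2_idx=0, offset=7

Answer: L1[1]=1 -> L2[1][0]=68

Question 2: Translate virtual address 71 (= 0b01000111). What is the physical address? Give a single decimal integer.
vaddr = 71 = 0b01000111
Split: l1_idx=1, l2_idx=0, offset=7
L1[1] = 1
L2[1][0] = 68
paddr = 68 * 8 + 7 = 551

Answer: 551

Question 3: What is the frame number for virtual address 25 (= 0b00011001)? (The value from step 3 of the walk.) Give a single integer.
vaddr = 25: l1_idx=0, l2_idx=3
L1[0] = 0; L2[0][3] = 24

Answer: 24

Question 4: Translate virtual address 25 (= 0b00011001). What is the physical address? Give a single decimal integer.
Answer: 193

Derivation:
vaddr = 25 = 0b00011001
Split: l1_idx=0, l2_idx=3, offset=1
L1[0] = 0
L2[0][3] = 24
paddr = 24 * 8 + 1 = 193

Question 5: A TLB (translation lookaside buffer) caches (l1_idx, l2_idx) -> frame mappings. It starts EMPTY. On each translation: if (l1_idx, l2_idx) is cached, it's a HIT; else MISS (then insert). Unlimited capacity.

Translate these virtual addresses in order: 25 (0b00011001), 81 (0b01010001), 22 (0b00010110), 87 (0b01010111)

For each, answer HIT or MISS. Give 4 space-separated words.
Answer: MISS MISS MISS HIT

Derivation:
vaddr=25: (0,3) not in TLB -> MISS, insert
vaddr=81: (1,2) not in TLB -> MISS, insert
vaddr=22: (0,2) not in TLB -> MISS, insert
vaddr=87: (1,2) in TLB -> HIT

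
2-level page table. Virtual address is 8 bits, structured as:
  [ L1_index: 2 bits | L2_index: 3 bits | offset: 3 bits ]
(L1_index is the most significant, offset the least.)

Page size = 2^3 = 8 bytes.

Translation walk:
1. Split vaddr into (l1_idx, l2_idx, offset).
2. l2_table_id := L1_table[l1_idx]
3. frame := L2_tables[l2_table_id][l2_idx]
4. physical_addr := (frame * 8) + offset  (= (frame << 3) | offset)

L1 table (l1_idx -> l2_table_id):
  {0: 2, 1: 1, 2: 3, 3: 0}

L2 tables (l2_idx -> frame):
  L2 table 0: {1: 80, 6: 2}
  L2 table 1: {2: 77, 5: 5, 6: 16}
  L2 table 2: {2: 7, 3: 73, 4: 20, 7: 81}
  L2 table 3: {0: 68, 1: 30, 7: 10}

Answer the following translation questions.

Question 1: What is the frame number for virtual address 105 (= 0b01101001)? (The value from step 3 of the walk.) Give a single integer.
Answer: 5

Derivation:
vaddr = 105: l1_idx=1, l2_idx=5
L1[1] = 1; L2[1][5] = 5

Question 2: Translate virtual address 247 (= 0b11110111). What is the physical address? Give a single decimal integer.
vaddr = 247 = 0b11110111
Split: l1_idx=3, l2_idx=6, offset=7
L1[3] = 0
L2[0][6] = 2
paddr = 2 * 8 + 7 = 23

Answer: 23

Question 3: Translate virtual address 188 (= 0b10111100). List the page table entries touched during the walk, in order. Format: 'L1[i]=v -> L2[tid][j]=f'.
Answer: L1[2]=3 -> L2[3][7]=10

Derivation:
vaddr = 188 = 0b10111100
Split: l1_idx=2, l2_idx=7, offset=4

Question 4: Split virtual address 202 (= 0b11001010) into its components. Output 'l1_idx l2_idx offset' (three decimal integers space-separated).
Answer: 3 1 2

Derivation:
vaddr = 202 = 0b11001010
  top 2 bits -> l1_idx = 3
  next 3 bits -> l2_idx = 1
  bottom 3 bits -> offset = 2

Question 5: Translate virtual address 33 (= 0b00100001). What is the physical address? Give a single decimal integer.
Answer: 161

Derivation:
vaddr = 33 = 0b00100001
Split: l1_idx=0, l2_idx=4, offset=1
L1[0] = 2
L2[2][4] = 20
paddr = 20 * 8 + 1 = 161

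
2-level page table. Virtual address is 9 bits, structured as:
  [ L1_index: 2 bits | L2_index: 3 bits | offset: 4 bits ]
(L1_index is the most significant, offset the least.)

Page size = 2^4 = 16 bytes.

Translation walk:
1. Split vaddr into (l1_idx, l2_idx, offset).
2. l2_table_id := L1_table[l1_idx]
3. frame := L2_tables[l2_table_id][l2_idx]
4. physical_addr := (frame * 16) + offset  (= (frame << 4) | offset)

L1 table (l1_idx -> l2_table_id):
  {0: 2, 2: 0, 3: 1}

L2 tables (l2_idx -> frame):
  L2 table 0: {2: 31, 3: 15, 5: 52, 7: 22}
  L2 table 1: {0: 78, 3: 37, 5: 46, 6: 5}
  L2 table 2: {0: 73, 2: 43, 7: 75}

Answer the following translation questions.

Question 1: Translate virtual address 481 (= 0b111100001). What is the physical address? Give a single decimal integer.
vaddr = 481 = 0b111100001
Split: l1_idx=3, l2_idx=6, offset=1
L1[3] = 1
L2[1][6] = 5
paddr = 5 * 16 + 1 = 81

Answer: 81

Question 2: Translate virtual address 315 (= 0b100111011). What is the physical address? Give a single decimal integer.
Answer: 251

Derivation:
vaddr = 315 = 0b100111011
Split: l1_idx=2, l2_idx=3, offset=11
L1[2] = 0
L2[0][3] = 15
paddr = 15 * 16 + 11 = 251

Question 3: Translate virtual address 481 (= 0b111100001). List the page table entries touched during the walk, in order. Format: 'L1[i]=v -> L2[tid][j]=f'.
Answer: L1[3]=1 -> L2[1][6]=5

Derivation:
vaddr = 481 = 0b111100001
Split: l1_idx=3, l2_idx=6, offset=1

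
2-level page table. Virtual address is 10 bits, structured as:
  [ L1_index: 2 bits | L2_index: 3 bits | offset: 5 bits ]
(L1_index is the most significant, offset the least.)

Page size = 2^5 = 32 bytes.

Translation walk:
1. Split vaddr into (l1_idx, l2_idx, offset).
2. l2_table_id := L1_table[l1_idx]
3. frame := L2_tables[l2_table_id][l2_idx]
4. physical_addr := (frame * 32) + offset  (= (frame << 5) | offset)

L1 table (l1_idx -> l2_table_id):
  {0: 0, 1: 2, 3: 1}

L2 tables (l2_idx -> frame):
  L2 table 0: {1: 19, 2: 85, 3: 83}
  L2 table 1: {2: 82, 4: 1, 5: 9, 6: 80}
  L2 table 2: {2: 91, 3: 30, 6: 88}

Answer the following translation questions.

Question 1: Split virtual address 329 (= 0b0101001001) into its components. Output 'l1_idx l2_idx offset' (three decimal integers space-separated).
vaddr = 329 = 0b0101001001
  top 2 bits -> l1_idx = 1
  next 3 bits -> l2_idx = 2
  bottom 5 bits -> offset = 9

Answer: 1 2 9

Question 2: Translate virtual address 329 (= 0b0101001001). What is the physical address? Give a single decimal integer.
vaddr = 329 = 0b0101001001
Split: l1_idx=1, l2_idx=2, offset=9
L1[1] = 2
L2[2][2] = 91
paddr = 91 * 32 + 9 = 2921

Answer: 2921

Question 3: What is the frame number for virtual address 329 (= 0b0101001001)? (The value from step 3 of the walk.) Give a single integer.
vaddr = 329: l1_idx=1, l2_idx=2
L1[1] = 2; L2[2][2] = 91

Answer: 91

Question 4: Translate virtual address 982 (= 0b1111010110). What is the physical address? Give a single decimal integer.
Answer: 2582

Derivation:
vaddr = 982 = 0b1111010110
Split: l1_idx=3, l2_idx=6, offset=22
L1[3] = 1
L2[1][6] = 80
paddr = 80 * 32 + 22 = 2582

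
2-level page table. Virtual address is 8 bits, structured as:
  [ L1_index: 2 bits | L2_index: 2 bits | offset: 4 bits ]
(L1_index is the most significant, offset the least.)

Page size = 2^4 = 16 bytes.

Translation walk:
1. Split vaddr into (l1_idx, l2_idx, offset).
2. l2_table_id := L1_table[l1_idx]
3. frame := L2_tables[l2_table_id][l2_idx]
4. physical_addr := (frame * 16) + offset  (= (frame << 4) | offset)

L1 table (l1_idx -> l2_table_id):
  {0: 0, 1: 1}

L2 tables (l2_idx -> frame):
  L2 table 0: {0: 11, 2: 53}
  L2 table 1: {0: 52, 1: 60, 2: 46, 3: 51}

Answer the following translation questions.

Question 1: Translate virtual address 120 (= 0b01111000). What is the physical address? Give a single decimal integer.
Answer: 824

Derivation:
vaddr = 120 = 0b01111000
Split: l1_idx=1, l2_idx=3, offset=8
L1[1] = 1
L2[1][3] = 51
paddr = 51 * 16 + 8 = 824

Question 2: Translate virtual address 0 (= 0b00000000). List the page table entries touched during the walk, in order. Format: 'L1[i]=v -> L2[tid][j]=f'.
vaddr = 0 = 0b00000000
Split: l1_idx=0, l2_idx=0, offset=0

Answer: L1[0]=0 -> L2[0][0]=11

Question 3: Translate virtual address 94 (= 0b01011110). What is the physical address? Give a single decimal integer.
Answer: 974

Derivation:
vaddr = 94 = 0b01011110
Split: l1_idx=1, l2_idx=1, offset=14
L1[1] = 1
L2[1][1] = 60
paddr = 60 * 16 + 14 = 974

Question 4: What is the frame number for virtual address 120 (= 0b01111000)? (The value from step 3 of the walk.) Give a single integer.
Answer: 51

Derivation:
vaddr = 120: l1_idx=1, l2_idx=3
L1[1] = 1; L2[1][3] = 51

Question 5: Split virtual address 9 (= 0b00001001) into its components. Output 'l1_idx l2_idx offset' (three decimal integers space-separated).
Answer: 0 0 9

Derivation:
vaddr = 9 = 0b00001001
  top 2 bits -> l1_idx = 0
  next 2 bits -> l2_idx = 0
  bottom 4 bits -> offset = 9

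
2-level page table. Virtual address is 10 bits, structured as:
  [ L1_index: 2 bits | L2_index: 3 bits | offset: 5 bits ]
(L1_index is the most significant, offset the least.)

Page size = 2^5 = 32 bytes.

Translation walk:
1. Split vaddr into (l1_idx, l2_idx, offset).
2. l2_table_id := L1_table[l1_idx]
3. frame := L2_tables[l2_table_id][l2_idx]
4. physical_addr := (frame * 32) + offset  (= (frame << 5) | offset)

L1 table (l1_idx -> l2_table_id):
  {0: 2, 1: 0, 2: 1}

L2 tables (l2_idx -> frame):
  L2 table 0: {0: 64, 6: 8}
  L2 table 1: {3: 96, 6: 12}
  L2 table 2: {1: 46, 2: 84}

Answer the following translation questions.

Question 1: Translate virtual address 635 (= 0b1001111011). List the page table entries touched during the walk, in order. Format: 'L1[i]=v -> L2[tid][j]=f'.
vaddr = 635 = 0b1001111011
Split: l1_idx=2, l2_idx=3, offset=27

Answer: L1[2]=1 -> L2[1][3]=96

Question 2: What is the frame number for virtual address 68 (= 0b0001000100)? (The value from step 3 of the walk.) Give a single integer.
vaddr = 68: l1_idx=0, l2_idx=2
L1[0] = 2; L2[2][2] = 84

Answer: 84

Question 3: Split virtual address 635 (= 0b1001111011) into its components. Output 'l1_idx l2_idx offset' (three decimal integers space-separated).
vaddr = 635 = 0b1001111011
  top 2 bits -> l1_idx = 2
  next 3 bits -> l2_idx = 3
  bottom 5 bits -> offset = 27

Answer: 2 3 27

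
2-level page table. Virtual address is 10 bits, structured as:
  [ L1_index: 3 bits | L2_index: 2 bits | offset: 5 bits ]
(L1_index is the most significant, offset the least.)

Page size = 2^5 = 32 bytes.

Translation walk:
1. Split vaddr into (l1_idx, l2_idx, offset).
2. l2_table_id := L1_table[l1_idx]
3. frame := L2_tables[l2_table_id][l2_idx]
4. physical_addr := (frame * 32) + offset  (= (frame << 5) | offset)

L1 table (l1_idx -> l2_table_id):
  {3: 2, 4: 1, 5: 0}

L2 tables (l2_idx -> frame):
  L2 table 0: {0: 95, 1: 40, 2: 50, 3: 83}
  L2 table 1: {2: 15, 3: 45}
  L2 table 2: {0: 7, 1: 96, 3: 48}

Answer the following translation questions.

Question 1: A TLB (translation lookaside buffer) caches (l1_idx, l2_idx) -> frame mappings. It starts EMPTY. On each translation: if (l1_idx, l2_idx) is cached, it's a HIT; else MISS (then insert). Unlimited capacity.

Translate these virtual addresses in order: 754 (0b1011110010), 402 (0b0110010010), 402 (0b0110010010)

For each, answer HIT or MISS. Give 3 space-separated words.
vaddr=754: (5,3) not in TLB -> MISS, insert
vaddr=402: (3,0) not in TLB -> MISS, insert
vaddr=402: (3,0) in TLB -> HIT

Answer: MISS MISS HIT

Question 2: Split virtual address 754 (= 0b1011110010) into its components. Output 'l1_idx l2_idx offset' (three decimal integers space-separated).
Answer: 5 3 18

Derivation:
vaddr = 754 = 0b1011110010
  top 3 bits -> l1_idx = 5
  next 2 bits -> l2_idx = 3
  bottom 5 bits -> offset = 18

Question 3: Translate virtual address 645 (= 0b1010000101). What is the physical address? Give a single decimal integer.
vaddr = 645 = 0b1010000101
Split: l1_idx=5, l2_idx=0, offset=5
L1[5] = 0
L2[0][0] = 95
paddr = 95 * 32 + 5 = 3045

Answer: 3045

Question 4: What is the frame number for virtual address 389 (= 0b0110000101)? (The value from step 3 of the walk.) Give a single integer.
Answer: 7

Derivation:
vaddr = 389: l1_idx=3, l2_idx=0
L1[3] = 2; L2[2][0] = 7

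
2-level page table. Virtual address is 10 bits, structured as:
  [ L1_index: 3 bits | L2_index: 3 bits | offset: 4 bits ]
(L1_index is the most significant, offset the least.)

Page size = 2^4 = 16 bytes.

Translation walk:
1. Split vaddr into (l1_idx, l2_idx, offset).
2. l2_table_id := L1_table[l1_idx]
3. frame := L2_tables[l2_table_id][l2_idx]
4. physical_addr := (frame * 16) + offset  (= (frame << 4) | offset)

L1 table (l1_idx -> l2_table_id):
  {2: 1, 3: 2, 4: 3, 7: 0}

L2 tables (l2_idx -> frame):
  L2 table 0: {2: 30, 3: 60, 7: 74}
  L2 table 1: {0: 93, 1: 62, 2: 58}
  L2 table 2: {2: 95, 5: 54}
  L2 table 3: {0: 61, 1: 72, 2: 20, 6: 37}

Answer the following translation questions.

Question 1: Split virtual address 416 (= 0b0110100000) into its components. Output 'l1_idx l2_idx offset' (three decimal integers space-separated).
Answer: 3 2 0

Derivation:
vaddr = 416 = 0b0110100000
  top 3 bits -> l1_idx = 3
  next 3 bits -> l2_idx = 2
  bottom 4 bits -> offset = 0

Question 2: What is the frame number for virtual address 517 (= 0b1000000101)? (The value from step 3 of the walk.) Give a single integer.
Answer: 61

Derivation:
vaddr = 517: l1_idx=4, l2_idx=0
L1[4] = 3; L2[3][0] = 61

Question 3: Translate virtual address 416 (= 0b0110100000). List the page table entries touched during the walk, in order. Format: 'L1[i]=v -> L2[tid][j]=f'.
vaddr = 416 = 0b0110100000
Split: l1_idx=3, l2_idx=2, offset=0

Answer: L1[3]=2 -> L2[2][2]=95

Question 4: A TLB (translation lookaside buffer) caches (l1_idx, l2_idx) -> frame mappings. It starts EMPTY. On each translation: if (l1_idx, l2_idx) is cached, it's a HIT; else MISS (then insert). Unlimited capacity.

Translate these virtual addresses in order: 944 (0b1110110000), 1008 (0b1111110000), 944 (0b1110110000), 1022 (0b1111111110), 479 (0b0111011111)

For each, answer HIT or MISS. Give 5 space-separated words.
vaddr=944: (7,3) not in TLB -> MISS, insert
vaddr=1008: (7,7) not in TLB -> MISS, insert
vaddr=944: (7,3) in TLB -> HIT
vaddr=1022: (7,7) in TLB -> HIT
vaddr=479: (3,5) not in TLB -> MISS, insert

Answer: MISS MISS HIT HIT MISS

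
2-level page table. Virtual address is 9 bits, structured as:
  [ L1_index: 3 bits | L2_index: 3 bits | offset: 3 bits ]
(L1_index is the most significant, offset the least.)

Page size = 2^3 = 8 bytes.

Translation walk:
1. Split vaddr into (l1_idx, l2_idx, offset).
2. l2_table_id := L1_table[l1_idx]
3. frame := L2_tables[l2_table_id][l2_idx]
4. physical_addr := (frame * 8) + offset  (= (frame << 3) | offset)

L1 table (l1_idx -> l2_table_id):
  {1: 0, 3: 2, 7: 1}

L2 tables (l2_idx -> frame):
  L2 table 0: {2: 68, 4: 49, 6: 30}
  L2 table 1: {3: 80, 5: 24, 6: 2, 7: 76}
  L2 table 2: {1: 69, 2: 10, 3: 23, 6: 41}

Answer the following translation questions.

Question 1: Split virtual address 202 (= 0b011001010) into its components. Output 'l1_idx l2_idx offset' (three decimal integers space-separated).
vaddr = 202 = 0b011001010
  top 3 bits -> l1_idx = 3
  next 3 bits -> l2_idx = 1
  bottom 3 bits -> offset = 2

Answer: 3 1 2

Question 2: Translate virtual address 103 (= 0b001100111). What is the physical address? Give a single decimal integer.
Answer: 399

Derivation:
vaddr = 103 = 0b001100111
Split: l1_idx=1, l2_idx=4, offset=7
L1[1] = 0
L2[0][4] = 49
paddr = 49 * 8 + 7 = 399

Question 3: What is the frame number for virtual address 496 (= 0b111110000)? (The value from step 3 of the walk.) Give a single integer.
vaddr = 496: l1_idx=7, l2_idx=6
L1[7] = 1; L2[1][6] = 2

Answer: 2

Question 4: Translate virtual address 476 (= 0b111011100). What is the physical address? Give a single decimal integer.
vaddr = 476 = 0b111011100
Split: l1_idx=7, l2_idx=3, offset=4
L1[7] = 1
L2[1][3] = 80
paddr = 80 * 8 + 4 = 644

Answer: 644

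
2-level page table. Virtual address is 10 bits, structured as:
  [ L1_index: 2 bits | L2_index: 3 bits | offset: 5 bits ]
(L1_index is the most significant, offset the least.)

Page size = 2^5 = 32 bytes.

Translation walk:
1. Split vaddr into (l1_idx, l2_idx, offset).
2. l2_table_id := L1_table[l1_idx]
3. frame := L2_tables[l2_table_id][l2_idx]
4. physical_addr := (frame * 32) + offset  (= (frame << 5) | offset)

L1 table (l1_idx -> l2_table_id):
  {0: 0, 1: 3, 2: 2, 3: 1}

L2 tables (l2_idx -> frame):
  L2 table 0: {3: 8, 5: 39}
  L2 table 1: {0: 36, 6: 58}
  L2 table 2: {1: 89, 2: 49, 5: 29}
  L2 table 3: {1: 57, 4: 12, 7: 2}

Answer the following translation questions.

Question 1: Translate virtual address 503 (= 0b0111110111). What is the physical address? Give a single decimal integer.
vaddr = 503 = 0b0111110111
Split: l1_idx=1, l2_idx=7, offset=23
L1[1] = 3
L2[3][7] = 2
paddr = 2 * 32 + 23 = 87

Answer: 87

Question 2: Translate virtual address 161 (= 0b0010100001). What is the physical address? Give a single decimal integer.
Answer: 1249

Derivation:
vaddr = 161 = 0b0010100001
Split: l1_idx=0, l2_idx=5, offset=1
L1[0] = 0
L2[0][5] = 39
paddr = 39 * 32 + 1 = 1249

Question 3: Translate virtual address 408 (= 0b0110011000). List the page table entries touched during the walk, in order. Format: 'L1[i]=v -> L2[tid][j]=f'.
vaddr = 408 = 0b0110011000
Split: l1_idx=1, l2_idx=4, offset=24

Answer: L1[1]=3 -> L2[3][4]=12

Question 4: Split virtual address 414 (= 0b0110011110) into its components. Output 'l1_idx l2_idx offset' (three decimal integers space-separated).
vaddr = 414 = 0b0110011110
  top 2 bits -> l1_idx = 1
  next 3 bits -> l2_idx = 4
  bottom 5 bits -> offset = 30

Answer: 1 4 30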